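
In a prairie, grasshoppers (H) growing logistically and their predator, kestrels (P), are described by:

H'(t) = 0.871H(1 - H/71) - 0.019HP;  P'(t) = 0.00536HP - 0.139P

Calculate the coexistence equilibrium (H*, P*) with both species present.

From dP/dt = 0 with P > 0: 0.00536H* = 0.139, so H* = 25.9.
Substitute into dH/dt = 0: 0.871(1 - 25.9/71) = 0.019P*.
The bracket is 0.635, giving P* = 0.553/0.019 = 29.1.

H* ≈ 25.9, P* ≈ 29.1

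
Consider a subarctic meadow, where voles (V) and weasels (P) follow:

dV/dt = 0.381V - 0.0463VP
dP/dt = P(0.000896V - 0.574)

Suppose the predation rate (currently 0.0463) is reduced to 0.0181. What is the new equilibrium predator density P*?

At the interior fixed point, setting dV/dt = 0 with V > 0 fixes P* = (prey growth rate)/(VP coefficient) — independent of the other coefficients.
With the change, P* = 0.381/0.0181 = 21; it rises from 8.23.

P* ≈ 21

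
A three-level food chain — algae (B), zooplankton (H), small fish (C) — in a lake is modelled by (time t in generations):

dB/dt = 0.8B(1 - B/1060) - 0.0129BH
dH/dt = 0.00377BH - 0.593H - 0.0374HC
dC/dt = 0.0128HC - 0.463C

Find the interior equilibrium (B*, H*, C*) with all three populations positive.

From dC/dt = 0: 0.0128H* = 0.463, so H* = 36.2.
From dB/dt = 0: 0.8(1 - B*/1060) = 0.0129·36.2, giving B* = 1060·(1 - 0.583) = 442.
From dH/dt = 0: 0.00377·442 - 0.593 = 0.0374C*, so C* = 1.07/0.0374 = 28.7.

B* ≈ 442, H* ≈ 36.2, C* ≈ 28.7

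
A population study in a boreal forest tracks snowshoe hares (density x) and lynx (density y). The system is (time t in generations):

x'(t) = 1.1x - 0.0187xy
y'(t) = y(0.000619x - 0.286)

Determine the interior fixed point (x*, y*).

x* ≈ 462, y* ≈ 58.8

Set dy/dt = 0 with y > 0: 0.000619x - 0.286 = 0, so x* = 0.286/0.000619 = 462.
Set dx/dt = 0 with x > 0: 1.1 - 0.0187y = 0, so y* = 1.1/0.0187 = 58.8.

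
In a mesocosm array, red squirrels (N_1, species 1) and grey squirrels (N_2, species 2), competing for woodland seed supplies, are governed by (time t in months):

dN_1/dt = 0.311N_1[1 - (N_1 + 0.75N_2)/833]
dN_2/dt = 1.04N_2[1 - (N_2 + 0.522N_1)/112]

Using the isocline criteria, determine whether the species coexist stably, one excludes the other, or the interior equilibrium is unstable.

Compare the nullcline intercepts: K1/α12 = 833/0.75 = 1110 > K2 = 112; K2/α21 = 112/0.522 = 215 < K1 = 833.
Since the inequalities point opposite ways, species 1 can invade but species 2 cannot.

species 1 excludes species 2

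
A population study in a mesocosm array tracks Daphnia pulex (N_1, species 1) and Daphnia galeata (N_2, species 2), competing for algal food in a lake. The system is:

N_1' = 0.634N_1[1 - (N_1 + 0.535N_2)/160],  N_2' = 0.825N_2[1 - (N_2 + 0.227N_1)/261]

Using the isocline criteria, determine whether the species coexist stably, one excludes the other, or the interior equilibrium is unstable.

stable coexistence

Compare the nullcline intercepts: K1/α12 = 160/0.535 = 299 > K2 = 261; K2/α21 = 261/0.227 = 1150 > K1 = 160.
Since both inequalities hold, each species can invade when rare, so the interior equilibrium is stable.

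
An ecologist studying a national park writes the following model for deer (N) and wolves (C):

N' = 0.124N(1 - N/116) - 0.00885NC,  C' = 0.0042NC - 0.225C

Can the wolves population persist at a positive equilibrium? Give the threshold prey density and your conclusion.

Threshold N = 53.6; K > 53.6, so yes, the predator persists.

The predator equation gives dC/dt > 0 only when N > 0.225/0.0042 = 53.6.
Without the predator, N → K = 116. Since 116 > 53.6, the predator can invade and persist.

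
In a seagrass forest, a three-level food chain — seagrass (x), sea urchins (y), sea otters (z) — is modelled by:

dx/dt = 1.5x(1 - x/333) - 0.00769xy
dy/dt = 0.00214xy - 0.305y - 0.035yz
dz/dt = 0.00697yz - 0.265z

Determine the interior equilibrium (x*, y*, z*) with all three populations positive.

From dz/dt = 0: 0.00697y* = 0.265, so y* = 38.
From dx/dt = 0: 1.5(1 - x*/333) = 0.00769·38, giving x* = 333·(1 - 0.195) = 268.
From dy/dt = 0: 0.00214·268 - 0.305 = 0.035z*, so z* = 0.269/0.035 = 7.68.

x* ≈ 268, y* ≈ 38, z* ≈ 7.68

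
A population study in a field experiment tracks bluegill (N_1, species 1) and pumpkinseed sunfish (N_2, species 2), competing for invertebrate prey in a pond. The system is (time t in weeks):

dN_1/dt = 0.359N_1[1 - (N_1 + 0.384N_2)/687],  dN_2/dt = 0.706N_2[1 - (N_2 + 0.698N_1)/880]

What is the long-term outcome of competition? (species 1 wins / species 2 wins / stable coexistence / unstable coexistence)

stable coexistence

Compare the nullcline intercepts: K1/α12 = 687/0.384 = 1790 > K2 = 880; K2/α21 = 880/0.698 = 1260 > K1 = 687.
Since both inequalities hold, each species can invade when rare, so the interior equilibrium is stable.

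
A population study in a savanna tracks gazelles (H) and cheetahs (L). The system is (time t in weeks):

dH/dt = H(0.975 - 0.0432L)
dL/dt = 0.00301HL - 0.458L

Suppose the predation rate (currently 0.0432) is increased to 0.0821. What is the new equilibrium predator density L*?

At the interior fixed point, setting dH/dt = 0 with H > 0 fixes L* = (prey growth rate)/(HL coefficient) — independent of the other coefficients.
With the change, L* = 0.975/0.0821 = 11.9; it falls from 22.6.

L* ≈ 11.9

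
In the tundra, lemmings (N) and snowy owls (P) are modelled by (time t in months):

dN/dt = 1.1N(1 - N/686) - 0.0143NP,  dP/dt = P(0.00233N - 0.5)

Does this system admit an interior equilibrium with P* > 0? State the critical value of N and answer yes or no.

The predator equation gives dP/dt > 0 only when N > 0.5/0.00233 = 215.
Without the predator, N → K = 686. Since 686 > 215, the predator can invade and persist.

Threshold N = 215; K > 215, so yes, the predator persists.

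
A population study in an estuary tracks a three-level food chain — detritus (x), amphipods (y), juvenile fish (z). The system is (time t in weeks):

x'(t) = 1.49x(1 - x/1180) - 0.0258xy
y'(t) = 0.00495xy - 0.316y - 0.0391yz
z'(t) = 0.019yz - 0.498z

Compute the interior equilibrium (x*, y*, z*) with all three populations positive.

From dz/dt = 0: 0.019y* = 0.498, so y* = 26.2.
From dx/dt = 0: 1.49(1 - x*/1180) = 0.0258·26.2, giving x* = 1180·(1 - 0.454) = 644.
From dy/dt = 0: 0.00495·644 - 0.316 = 0.0391z*, so z* = 2.87/0.0391 = 73.5.

x* ≈ 644, y* ≈ 26.2, z* ≈ 73.5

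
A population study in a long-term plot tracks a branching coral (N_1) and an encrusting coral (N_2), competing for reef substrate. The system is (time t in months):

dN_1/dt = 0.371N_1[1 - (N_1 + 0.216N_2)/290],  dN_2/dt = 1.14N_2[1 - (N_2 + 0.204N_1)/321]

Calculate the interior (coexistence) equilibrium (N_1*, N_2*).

N_1* ≈ 231, N_2* ≈ 274

Setting both brackets to zero gives the nullclines N_1 + 0.216N_2 = 290 and 0.204N_1 + N_2 = 321.
Substituting N_2 = 321 - 0.204N_1 into the first: N_1(1 - 0.216·0.204) = 290 - 0.216·321.
So N_1* = 221/0.956 = 231, and then N_2* = 321 - 0.204·231 = 274.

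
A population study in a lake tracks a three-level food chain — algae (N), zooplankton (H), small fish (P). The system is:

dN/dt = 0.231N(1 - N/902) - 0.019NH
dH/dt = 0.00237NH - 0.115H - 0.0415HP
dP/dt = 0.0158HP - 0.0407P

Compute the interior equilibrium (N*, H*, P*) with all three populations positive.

From dP/dt = 0: 0.0158H* = 0.0407, so H* = 2.58.
From dN/dt = 0: 0.231(1 - N*/902) = 0.019·2.58, giving N* = 902·(1 - 0.212) = 711.
From dH/dt = 0: 0.00237·711 - 0.115 = 0.0415P*, so P* = 1.57/0.0415 = 37.8.

N* ≈ 711, H* ≈ 2.58, P* ≈ 37.8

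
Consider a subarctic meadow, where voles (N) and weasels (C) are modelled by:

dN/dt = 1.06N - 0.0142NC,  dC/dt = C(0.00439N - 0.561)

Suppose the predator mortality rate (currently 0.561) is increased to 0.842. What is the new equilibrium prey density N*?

At the interior fixed point, setting dC/dt = 0 with C > 0 fixes N* = (predator death rate)/(NC coefficient) — independent of the other coefficients.
With the change, N* = 0.842/0.00439 = 192; it rises from 128.

N* ≈ 192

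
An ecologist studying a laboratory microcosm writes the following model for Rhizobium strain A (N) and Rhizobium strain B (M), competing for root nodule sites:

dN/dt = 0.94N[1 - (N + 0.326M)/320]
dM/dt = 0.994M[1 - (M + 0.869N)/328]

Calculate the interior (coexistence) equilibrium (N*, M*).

N* ≈ 297, M* ≈ 69.7

Setting both brackets to zero gives the nullclines N + 0.326M = 320 and 0.869N + M = 328.
Substituting M = 328 - 0.869N into the first: N(1 - 0.326·0.869) = 320 - 0.326·328.
So N* = 213/0.717 = 297, and then M* = 328 - 0.869·297 = 69.7.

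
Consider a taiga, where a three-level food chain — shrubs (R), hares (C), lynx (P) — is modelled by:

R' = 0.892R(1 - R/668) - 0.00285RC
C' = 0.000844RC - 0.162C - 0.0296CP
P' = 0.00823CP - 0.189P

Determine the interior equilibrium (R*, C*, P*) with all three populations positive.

From dP/dt = 0: 0.00823C* = 0.189, so C* = 23.
From dR/dt = 0: 0.892(1 - R*/668) = 0.00285·23, giving R* = 668·(1 - 0.0734) = 619.
From dC/dt = 0: 0.000844·619 - 0.162 = 0.0296P*, so P* = 0.36/0.0296 = 12.2.

R* ≈ 619, C* ≈ 23, P* ≈ 12.2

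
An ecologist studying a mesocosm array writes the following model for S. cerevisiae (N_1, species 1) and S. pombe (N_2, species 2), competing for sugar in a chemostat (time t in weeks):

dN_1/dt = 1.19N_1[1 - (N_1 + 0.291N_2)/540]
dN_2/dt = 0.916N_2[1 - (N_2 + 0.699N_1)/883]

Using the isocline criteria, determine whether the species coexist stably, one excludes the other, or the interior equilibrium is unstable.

Compare the nullcline intercepts: K1/α12 = 540/0.291 = 1860 > K2 = 883; K2/α21 = 883/0.699 = 1260 > K1 = 540.
Since both inequalities hold, each species can invade when rare, so the interior equilibrium is stable.

stable coexistence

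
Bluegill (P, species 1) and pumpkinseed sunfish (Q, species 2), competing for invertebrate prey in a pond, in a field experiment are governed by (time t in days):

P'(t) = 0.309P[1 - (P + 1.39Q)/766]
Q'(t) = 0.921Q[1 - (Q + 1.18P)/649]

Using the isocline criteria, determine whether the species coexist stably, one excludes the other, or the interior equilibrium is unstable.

Compare the nullcline intercepts: K1/α12 = 766/1.39 = 551 < K2 = 649; K2/α21 = 649/1.18 = 550 < K1 = 766.
Since both are reversed, neither can invade when rare; the interior point is a saddle.

unstable coexistence (outcome depends on initial conditions)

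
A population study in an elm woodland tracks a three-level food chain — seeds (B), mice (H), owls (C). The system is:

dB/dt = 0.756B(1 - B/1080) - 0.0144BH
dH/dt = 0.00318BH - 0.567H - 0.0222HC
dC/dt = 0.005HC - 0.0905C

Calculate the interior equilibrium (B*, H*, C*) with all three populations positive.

From dC/dt = 0: 0.005H* = 0.0905, so H* = 18.1.
From dB/dt = 0: 0.756(1 - B*/1080) = 0.0144·18.1, giving B* = 1080·(1 - 0.345) = 708.
From dH/dt = 0: 0.00318·708 - 0.567 = 0.0222C*, so C* = 1.68/0.0222 = 75.8.

B* ≈ 708, H* ≈ 18.1, C* ≈ 75.8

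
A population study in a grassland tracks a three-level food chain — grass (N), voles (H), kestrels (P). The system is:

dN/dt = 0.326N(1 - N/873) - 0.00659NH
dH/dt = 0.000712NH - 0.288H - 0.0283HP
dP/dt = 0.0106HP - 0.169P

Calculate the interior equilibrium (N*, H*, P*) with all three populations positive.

From dP/dt = 0: 0.0106H* = 0.169, so H* = 15.9.
From dN/dt = 0: 0.326(1 - N*/873) = 0.00659·15.9, giving N* = 873·(1 - 0.322) = 592.
From dH/dt = 0: 0.000712·592 - 0.288 = 0.0283P*, so P* = 0.133/0.0283 = 4.71.

N* ≈ 592, H* ≈ 15.9, P* ≈ 4.71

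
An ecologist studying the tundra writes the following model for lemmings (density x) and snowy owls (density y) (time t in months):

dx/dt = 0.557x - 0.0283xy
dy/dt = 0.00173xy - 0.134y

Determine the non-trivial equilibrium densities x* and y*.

Set dy/dt = 0 with y > 0: 0.00173x - 0.134 = 0, so x* = 0.134/0.00173 = 77.5.
Set dx/dt = 0 with x > 0: 0.557 - 0.0283y = 0, so y* = 0.557/0.0283 = 19.7.

x* ≈ 77.5, y* ≈ 19.7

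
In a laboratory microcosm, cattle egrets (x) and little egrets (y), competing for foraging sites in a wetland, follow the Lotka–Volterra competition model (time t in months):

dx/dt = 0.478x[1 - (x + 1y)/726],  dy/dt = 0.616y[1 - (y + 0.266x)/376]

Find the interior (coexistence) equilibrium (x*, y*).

x* ≈ 477, y* ≈ 249

Setting both brackets to zero gives the nullclines x + 1y = 726 and 0.266x + y = 376.
Substituting y = 376 - 0.266x into the first: x(1 - 1·0.266) = 726 - 1·376.
So x* = 350/0.734 = 477, and then y* = 376 - 0.266·477 = 249.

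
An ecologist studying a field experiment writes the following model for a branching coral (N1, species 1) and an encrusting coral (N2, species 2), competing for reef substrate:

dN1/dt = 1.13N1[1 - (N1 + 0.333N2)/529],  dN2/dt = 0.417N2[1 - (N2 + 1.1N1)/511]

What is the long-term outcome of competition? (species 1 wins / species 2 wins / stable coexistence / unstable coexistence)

Compare the nullcline intercepts: K1/α12 = 529/0.333 = 1590 > K2 = 511; K2/α21 = 511/1.1 = 465 < K1 = 529.
Since the inequalities point opposite ways, species 1 can invade but species 2 cannot.

species 1 excludes species 2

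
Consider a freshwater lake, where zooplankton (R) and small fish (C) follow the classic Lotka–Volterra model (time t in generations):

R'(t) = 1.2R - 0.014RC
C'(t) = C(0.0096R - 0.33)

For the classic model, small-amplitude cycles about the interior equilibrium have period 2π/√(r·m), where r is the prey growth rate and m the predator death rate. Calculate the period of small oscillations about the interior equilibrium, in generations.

Here r = 1.2 and m = 0.33, so r·m = 0.396.
ω = √0.396 = 0.629 per generation, hence T = 2π/ω ≈ 9.98 generations.

T ≈ 9.98 generations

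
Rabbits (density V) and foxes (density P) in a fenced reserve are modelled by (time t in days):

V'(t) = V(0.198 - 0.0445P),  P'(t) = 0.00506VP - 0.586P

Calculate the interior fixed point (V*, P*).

Set dP/dt = 0 with P > 0: 0.00506V - 0.586 = 0, so V* = 0.586/0.00506 = 116.
Set dV/dt = 0 with V > 0: 0.198 - 0.0445P = 0, so P* = 0.198/0.0445 = 4.45.

V* ≈ 116, P* ≈ 4.45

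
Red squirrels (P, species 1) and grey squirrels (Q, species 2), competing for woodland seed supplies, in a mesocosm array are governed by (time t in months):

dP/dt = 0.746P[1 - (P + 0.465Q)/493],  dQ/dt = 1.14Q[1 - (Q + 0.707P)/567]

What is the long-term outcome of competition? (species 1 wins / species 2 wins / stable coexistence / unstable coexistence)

stable coexistence

Compare the nullcline intercepts: K1/α12 = 493/0.465 = 1060 > K2 = 567; K2/α21 = 567/0.707 = 802 > K1 = 493.
Since both inequalities hold, each species can invade when rare, so the interior equilibrium is stable.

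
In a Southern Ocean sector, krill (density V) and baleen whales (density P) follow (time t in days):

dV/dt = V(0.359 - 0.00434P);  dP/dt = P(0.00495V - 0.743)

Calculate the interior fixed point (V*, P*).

V* ≈ 150, P* ≈ 82.7

Set dP/dt = 0 with P > 0: 0.00495V - 0.743 = 0, so V* = 0.743/0.00495 = 150.
Set dV/dt = 0 with V > 0: 0.359 - 0.00434P = 0, so P* = 0.359/0.00434 = 82.7.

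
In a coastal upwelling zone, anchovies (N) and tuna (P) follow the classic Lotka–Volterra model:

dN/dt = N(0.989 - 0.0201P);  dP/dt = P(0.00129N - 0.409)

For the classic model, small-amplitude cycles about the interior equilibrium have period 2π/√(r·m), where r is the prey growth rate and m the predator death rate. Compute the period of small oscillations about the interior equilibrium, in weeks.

Here r = 0.989 and m = 0.409, so r·m = 0.405.
ω = √0.405 = 0.636 per week, hence T = 2π/ω ≈ 9.88 weeks.

T ≈ 9.88 weeks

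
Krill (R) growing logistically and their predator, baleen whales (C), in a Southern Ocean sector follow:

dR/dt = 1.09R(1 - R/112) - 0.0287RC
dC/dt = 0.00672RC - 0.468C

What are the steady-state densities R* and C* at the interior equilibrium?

R* ≈ 69.6, C* ≈ 14.4

From dC/dt = 0 with C > 0: 0.00672R* = 0.468, so R* = 69.6.
Substitute into dR/dt = 0: 1.09(1 - 69.6/112) = 0.0287C*.
The bracket is 0.378, giving C* = 0.412/0.0287 = 14.4.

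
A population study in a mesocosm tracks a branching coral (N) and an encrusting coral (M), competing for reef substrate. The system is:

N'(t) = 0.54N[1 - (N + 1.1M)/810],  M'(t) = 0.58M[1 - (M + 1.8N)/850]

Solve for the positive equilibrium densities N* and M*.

N* ≈ 128, M* ≈ 620

Setting both brackets to zero gives the nullclines N + 1.1M = 810 and 1.8N + M = 850.
Substituting M = 850 - 1.8N into the first: N(1 - 1.1·1.8) = 810 - 1.1·850.
So N* = -125/-0.98 = 128, and then M* = 850 - 1.8·128 = 620.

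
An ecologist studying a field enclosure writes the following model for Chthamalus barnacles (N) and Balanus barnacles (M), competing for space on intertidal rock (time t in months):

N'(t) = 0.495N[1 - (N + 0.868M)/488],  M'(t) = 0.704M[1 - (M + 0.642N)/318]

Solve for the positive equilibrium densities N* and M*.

Setting both brackets to zero gives the nullclines N + 0.868M = 488 and 0.642N + M = 318.
Substituting M = 318 - 0.642N into the first: N(1 - 0.868·0.642) = 488 - 0.868·318.
So N* = 212/0.443 = 479, and then M* = 318 - 0.642·479 = 10.6.

N* ≈ 479, M* ≈ 10.6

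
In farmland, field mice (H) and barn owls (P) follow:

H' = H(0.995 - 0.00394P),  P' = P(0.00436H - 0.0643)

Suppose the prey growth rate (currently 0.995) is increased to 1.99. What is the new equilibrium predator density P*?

P* ≈ 505

At the interior fixed point, setting dH/dt = 0 with H > 0 fixes P* = (prey growth rate)/(HP coefficient) — independent of the other coefficients.
With the change, P* = 1.99/0.00394 = 505; it rises from 253.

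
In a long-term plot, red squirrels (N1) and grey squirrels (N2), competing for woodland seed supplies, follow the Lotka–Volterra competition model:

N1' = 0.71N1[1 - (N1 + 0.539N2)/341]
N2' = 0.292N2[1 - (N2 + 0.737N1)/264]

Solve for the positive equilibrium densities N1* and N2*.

N1* ≈ 330, N2* ≈ 21

Setting both brackets to zero gives the nullclines N1 + 0.539N2 = 341 and 0.737N1 + N2 = 264.
Substituting N2 = 264 - 0.737N1 into the first: N1(1 - 0.539·0.737) = 341 - 0.539·264.
So N1* = 199/0.603 = 330, and then N2* = 264 - 0.737·330 = 21.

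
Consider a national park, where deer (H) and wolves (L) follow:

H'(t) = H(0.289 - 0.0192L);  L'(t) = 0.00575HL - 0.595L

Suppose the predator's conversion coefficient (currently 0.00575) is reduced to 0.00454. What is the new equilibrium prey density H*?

H* ≈ 131

At the interior fixed point, setting dL/dt = 0 with L > 0 fixes H* = (predator death rate)/(HL coefficient) — independent of the other coefficients.
With the change, H* = 0.595/0.00454 = 131; it rises from 103.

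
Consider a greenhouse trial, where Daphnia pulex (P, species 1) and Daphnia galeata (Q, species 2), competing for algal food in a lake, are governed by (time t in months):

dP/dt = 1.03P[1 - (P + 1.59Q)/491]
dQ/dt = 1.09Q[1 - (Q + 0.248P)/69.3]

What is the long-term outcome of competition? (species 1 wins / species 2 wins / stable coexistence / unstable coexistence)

Compare the nullcline intercepts: K1/α12 = 491/1.59 = 309 > K2 = 69.3; K2/α21 = 69.3/0.248 = 279 < K1 = 491.
Since the inequalities point opposite ways, species 1 can invade but species 2 cannot.

species 1 excludes species 2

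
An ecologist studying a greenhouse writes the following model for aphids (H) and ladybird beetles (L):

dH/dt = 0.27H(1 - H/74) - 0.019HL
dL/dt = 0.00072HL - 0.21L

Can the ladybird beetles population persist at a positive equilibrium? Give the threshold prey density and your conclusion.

The predator equation gives dL/dt > 0 only when H > 0.21/0.00072 = 292.
Without the predator, H → K = 74. Since 74 < 292, the predator cannot invade.

Threshold H = 292; K < 292, so no, the predator goes extinct.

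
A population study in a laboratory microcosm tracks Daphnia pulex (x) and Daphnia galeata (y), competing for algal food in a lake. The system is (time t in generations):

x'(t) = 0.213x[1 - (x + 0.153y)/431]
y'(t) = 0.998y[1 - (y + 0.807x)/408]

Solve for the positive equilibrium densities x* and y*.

x* ≈ 420, y* ≈ 68.7

Setting both brackets to zero gives the nullclines x + 0.153y = 431 and 0.807x + y = 408.
Substituting y = 408 - 0.807x into the first: x(1 - 0.153·0.807) = 431 - 0.153·408.
So x* = 369/0.877 = 420, and then y* = 408 - 0.807·420 = 68.7.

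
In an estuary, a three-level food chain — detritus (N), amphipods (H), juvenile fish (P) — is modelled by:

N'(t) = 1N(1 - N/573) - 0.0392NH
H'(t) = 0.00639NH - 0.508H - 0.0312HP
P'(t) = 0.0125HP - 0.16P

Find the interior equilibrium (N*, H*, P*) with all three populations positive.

N* ≈ 285, H* ≈ 12.8, P* ≈ 42.2

From dP/dt = 0: 0.0125H* = 0.16, so H* = 12.8.
From dN/dt = 0: 1(1 - N*/573) = 0.0392·12.8, giving N* = 573·(1 - 0.502) = 285.
From dH/dt = 0: 0.00639·285 - 0.508 = 0.0312P*, so P* = 1.32/0.0312 = 42.2.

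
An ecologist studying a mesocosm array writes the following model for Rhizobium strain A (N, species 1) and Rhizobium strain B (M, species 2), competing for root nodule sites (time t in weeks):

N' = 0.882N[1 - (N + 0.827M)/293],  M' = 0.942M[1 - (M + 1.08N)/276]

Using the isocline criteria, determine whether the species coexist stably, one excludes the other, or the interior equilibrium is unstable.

species 1 excludes species 2

Compare the nullcline intercepts: K1/α12 = 293/0.827 = 354 > K2 = 276; K2/α21 = 276/1.08 = 256 < K1 = 293.
Since the inequalities point opposite ways, species 1 can invade but species 2 cannot.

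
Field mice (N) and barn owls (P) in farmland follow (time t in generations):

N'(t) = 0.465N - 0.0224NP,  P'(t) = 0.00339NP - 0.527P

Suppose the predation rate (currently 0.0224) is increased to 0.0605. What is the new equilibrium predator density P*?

At the interior fixed point, setting dN/dt = 0 with N > 0 fixes P* = (prey growth rate)/(NP coefficient) — independent of the other coefficients.
With the change, P* = 0.465/0.0605 = 7.69; it falls from 20.8.

P* ≈ 7.69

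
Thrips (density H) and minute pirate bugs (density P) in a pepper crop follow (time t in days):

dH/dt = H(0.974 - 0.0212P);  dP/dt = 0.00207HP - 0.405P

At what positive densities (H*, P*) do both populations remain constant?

H* ≈ 196, P* ≈ 45.9

Set dP/dt = 0 with P > 0: 0.00207H - 0.405 = 0, so H* = 0.405/0.00207 = 196.
Set dH/dt = 0 with H > 0: 0.974 - 0.0212P = 0, so P* = 0.974/0.0212 = 45.9.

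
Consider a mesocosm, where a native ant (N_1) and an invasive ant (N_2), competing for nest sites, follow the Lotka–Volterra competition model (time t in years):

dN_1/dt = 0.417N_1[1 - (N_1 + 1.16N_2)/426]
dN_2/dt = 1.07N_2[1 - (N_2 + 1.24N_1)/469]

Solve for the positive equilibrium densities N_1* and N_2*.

N_1* ≈ 269, N_2* ≈ 135

Setting both brackets to zero gives the nullclines N_1 + 1.16N_2 = 426 and 1.24N_1 + N_2 = 469.
Substituting N_2 = 469 - 1.24N_1 into the first: N_1(1 - 1.16·1.24) = 426 - 1.16·469.
So N_1* = -118/-0.438 = 269, and then N_2* = 469 - 1.24·269 = 135.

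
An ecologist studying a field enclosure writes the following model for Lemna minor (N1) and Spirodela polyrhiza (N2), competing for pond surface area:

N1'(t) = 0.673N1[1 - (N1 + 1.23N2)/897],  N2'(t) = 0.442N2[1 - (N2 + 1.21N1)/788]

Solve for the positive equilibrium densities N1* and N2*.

Setting both brackets to zero gives the nullclines N1 + 1.23N2 = 897 and 1.21N1 + N2 = 788.
Substituting N2 = 788 - 1.21N1 into the first: N1(1 - 1.23·1.21) = 897 - 1.23·788.
So N1* = -72.2/-0.488 = 148, and then N2* = 788 - 1.21·148 = 609.

N1* ≈ 148, N2* ≈ 609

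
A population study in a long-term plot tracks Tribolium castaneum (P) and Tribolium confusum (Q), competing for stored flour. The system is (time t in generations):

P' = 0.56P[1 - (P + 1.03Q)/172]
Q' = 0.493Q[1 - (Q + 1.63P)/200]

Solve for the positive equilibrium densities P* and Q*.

Setting both brackets to zero gives the nullclines P + 1.03Q = 172 and 1.63P + Q = 200.
Substituting Q = 200 - 1.63P into the first: P(1 - 1.03·1.63) = 172 - 1.03·200.
So P* = -34/-0.679 = 50.1, and then Q* = 200 - 1.63·50.1 = 118.

P* ≈ 50.1, Q* ≈ 118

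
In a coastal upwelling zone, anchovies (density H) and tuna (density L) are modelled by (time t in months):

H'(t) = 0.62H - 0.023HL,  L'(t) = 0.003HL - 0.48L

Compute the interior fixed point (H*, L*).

H* ≈ 160, L* ≈ 27

Set dL/dt = 0 with L > 0: 0.003H - 0.48 = 0, so H* = 0.48/0.003 = 160.
Set dH/dt = 0 with H > 0: 0.62 - 0.023L = 0, so L* = 0.62/0.023 = 27.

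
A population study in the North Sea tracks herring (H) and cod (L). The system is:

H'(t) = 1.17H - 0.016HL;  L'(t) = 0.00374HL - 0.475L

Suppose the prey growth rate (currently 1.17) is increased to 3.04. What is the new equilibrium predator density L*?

At the interior fixed point, setting dH/dt = 0 with H > 0 fixes L* = (prey growth rate)/(HL coefficient) — independent of the other coefficients.
With the change, L* = 3.04/0.016 = 190; it rises from 73.1.

L* ≈ 190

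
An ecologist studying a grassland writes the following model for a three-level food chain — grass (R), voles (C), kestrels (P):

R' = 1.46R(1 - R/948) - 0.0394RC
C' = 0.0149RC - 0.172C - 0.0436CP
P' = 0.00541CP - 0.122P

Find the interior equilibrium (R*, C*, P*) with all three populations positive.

R* ≈ 371, C* ≈ 22.6, P* ≈ 123

From dP/dt = 0: 0.00541C* = 0.122, so C* = 22.6.
From dR/dt = 0: 1.46(1 - R*/948) = 0.0394·22.6, giving R* = 948·(1 - 0.609) = 371.
From dC/dt = 0: 0.0149·371 - 0.172 = 0.0436P*, so P* = 5.36/0.0436 = 123.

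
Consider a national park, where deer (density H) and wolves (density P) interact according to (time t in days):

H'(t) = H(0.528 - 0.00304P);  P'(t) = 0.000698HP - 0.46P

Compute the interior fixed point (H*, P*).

H* ≈ 659, P* ≈ 174

Set dP/dt = 0 with P > 0: 0.000698H - 0.46 = 0, so H* = 0.46/0.000698 = 659.
Set dH/dt = 0 with H > 0: 0.528 - 0.00304P = 0, so P* = 0.528/0.00304 = 174.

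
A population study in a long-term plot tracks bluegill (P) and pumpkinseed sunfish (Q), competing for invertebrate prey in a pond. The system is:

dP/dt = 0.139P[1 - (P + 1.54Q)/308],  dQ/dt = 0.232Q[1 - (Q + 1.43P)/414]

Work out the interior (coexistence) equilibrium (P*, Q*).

P* ≈ 274, Q* ≈ 22

Setting both brackets to zero gives the nullclines P + 1.54Q = 308 and 1.43P + Q = 414.
Substituting Q = 414 - 1.43P into the first: P(1 - 1.54·1.43) = 308 - 1.54·414.
So P* = -330/-1.2 = 274, and then Q* = 414 - 1.43·274 = 22.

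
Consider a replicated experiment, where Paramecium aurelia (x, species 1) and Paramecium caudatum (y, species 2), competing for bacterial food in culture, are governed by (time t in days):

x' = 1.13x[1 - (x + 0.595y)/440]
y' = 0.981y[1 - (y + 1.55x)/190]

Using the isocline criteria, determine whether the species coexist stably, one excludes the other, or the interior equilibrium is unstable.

species 1 excludes species 2

Compare the nullcline intercepts: K1/α12 = 440/0.595 = 739 > K2 = 190; K2/α21 = 190/1.55 = 123 < K1 = 440.
Since the inequalities point opposite ways, species 1 can invade but species 2 cannot.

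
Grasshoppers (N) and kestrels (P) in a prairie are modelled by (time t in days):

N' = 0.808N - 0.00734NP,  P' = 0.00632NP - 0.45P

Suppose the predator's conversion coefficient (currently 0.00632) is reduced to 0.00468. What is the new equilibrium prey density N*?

At the interior fixed point, setting dP/dt = 0 with P > 0 fixes N* = (predator death rate)/(NP coefficient) — independent of the other coefficients.
With the change, N* = 0.45/0.00468 = 96.2; it rises from 71.2.

N* ≈ 96.2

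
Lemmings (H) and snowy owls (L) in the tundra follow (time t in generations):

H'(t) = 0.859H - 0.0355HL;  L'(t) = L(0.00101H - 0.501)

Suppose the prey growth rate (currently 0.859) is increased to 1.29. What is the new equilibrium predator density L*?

L* ≈ 36.3

At the interior fixed point, setting dH/dt = 0 with H > 0 fixes L* = (prey growth rate)/(HL coefficient) — independent of the other coefficients.
With the change, L* = 1.29/0.0355 = 36.3; it rises from 24.2.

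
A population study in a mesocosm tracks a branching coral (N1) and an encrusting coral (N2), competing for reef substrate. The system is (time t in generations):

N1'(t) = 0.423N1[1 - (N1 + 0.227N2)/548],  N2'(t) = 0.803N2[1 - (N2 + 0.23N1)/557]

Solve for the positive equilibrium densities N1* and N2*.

Setting both brackets to zero gives the nullclines N1 + 0.227N2 = 548 and 0.23N1 + N2 = 557.
Substituting N2 = 557 - 0.23N1 into the first: N1(1 - 0.227·0.23) = 548 - 0.227·557.
So N1* = 422/0.948 = 445, and then N2* = 557 - 0.23·445 = 455.

N1* ≈ 445, N2* ≈ 455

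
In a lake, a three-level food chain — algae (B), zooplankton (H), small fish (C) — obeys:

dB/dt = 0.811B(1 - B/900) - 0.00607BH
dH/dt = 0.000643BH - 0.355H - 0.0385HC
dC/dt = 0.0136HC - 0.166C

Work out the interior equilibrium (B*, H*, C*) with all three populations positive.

B* ≈ 818, H* ≈ 12.2, C* ≈ 4.44

From dC/dt = 0: 0.0136H* = 0.166, so H* = 12.2.
From dB/dt = 0: 0.811(1 - B*/900) = 0.00607·12.2, giving B* = 900·(1 - 0.0914) = 818.
From dH/dt = 0: 0.000643·818 - 0.355 = 0.0385C*, so C* = 0.171/0.0385 = 4.44.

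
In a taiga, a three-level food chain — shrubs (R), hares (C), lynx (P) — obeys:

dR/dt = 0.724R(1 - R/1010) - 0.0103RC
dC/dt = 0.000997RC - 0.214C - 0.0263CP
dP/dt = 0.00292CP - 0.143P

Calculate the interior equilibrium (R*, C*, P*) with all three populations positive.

R* ≈ 306, C* ≈ 49, P* ≈ 3.48

From dP/dt = 0: 0.00292C* = 0.143, so C* = 49.
From dR/dt = 0: 0.724(1 - R*/1010) = 0.0103·49, giving R* = 1010·(1 - 0.697) = 306.
From dC/dt = 0: 0.000997·306 - 0.214 = 0.0263P*, so P* = 0.0914/0.0263 = 3.48.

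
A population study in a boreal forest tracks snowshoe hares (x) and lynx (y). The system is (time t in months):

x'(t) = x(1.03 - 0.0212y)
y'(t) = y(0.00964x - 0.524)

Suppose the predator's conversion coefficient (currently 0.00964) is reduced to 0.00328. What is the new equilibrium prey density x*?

x* ≈ 160

At the interior fixed point, setting dy/dt = 0 with y > 0 fixes x* = (predator death rate)/(xy coefficient) — independent of the other coefficients.
With the change, x* = 0.524/0.00328 = 160; it rises from 54.4.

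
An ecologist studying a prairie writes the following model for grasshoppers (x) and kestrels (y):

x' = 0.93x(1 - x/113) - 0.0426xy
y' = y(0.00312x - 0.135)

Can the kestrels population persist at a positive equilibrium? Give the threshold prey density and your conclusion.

Threshold x = 43.3; K > 43.3, so yes, the predator persists.

The predator equation gives dy/dt > 0 only when x > 0.135/0.00312 = 43.3.
Without the predator, x → K = 113. Since 113 > 43.3, the predator can invade and persist.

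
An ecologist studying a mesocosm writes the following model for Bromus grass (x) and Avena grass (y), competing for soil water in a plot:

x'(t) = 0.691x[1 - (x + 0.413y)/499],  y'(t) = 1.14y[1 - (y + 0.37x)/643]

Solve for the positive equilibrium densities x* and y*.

x* ≈ 276, y* ≈ 541

Setting both brackets to zero gives the nullclines x + 0.413y = 499 and 0.37x + y = 643.
Substituting y = 643 - 0.37x into the first: x(1 - 0.413·0.37) = 499 - 0.413·643.
So x* = 233/0.847 = 276, and then y* = 643 - 0.37·276 = 541.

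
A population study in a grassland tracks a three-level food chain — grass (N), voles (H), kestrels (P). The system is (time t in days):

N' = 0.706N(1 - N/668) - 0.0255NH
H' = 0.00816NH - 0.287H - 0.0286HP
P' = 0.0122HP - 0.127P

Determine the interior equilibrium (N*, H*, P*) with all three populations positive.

N* ≈ 417, H* ≈ 10.4, P* ≈ 109

From dP/dt = 0: 0.0122H* = 0.127, so H* = 10.4.
From dN/dt = 0: 0.706(1 - N*/668) = 0.0255·10.4, giving N* = 668·(1 - 0.376) = 417.
From dH/dt = 0: 0.00816·417 - 0.287 = 0.0286P*, so P* = 3.11/0.0286 = 109.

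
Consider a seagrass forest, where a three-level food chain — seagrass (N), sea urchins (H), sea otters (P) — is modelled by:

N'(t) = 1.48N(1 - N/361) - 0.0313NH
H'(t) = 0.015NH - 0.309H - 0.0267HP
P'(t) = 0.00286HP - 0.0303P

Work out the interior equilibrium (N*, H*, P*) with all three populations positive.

N* ≈ 280, H* ≈ 10.6, P* ≈ 146

From dP/dt = 0: 0.00286H* = 0.0303, so H* = 10.6.
From dN/dt = 0: 1.48(1 - N*/361) = 0.0313·10.6, giving N* = 361·(1 - 0.224) = 280.
From dH/dt = 0: 0.015·280 - 0.309 = 0.0267P*, so P* = 3.89/0.0267 = 146.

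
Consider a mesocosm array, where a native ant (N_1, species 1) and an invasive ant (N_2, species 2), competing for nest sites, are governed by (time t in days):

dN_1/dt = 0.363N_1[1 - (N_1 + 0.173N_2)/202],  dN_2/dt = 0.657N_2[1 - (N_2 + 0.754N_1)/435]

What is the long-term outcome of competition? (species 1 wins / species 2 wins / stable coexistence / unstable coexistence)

stable coexistence

Compare the nullcline intercepts: K1/α12 = 202/0.173 = 1170 > K2 = 435; K2/α21 = 435/0.754 = 577 > K1 = 202.
Since both inequalities hold, each species can invade when rare, so the interior equilibrium is stable.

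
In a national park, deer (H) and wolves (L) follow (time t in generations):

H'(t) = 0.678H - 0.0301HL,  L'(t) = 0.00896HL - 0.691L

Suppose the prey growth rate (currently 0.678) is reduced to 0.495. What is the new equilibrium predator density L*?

At the interior fixed point, setting dH/dt = 0 with H > 0 fixes L* = (prey growth rate)/(HL coefficient) — independent of the other coefficients.
With the change, L* = 0.495/0.0301 = 16.4; it falls from 22.5.

L* ≈ 16.4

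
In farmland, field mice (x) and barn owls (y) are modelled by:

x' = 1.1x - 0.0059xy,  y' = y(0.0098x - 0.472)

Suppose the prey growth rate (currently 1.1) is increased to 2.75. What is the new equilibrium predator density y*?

At the interior fixed point, setting dx/dt = 0 with x > 0 fixes y* = (prey growth rate)/(xy coefficient) — independent of the other coefficients.
With the change, y* = 2.75/0.0059 = 466; it rises from 186.

y* ≈ 466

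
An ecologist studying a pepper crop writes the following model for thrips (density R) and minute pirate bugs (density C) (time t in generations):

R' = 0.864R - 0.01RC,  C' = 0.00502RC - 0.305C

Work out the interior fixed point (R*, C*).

Set dC/dt = 0 with C > 0: 0.00502R - 0.305 = 0, so R* = 0.305/0.00502 = 60.8.
Set dR/dt = 0 with R > 0: 0.864 - 0.01C = 0, so C* = 0.864/0.01 = 86.4.

R* ≈ 60.8, C* ≈ 86.4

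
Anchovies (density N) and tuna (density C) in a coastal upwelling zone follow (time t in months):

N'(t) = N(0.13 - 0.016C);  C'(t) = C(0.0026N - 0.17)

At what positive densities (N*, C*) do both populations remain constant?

Set dC/dt = 0 with C > 0: 0.0026N - 0.17 = 0, so N* = 0.17/0.0026 = 65.4.
Set dN/dt = 0 with N > 0: 0.13 - 0.016C = 0, so C* = 0.13/0.016 = 8.12.

N* ≈ 65.4, C* ≈ 8.12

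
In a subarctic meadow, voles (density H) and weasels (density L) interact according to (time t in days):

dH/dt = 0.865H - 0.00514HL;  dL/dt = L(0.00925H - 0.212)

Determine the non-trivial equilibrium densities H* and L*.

Set dL/dt = 0 with L > 0: 0.00925H - 0.212 = 0, so H* = 0.212/0.00925 = 22.9.
Set dH/dt = 0 with H > 0: 0.865 - 0.00514L = 0, so L* = 0.865/0.00514 = 168.

H* ≈ 22.9, L* ≈ 168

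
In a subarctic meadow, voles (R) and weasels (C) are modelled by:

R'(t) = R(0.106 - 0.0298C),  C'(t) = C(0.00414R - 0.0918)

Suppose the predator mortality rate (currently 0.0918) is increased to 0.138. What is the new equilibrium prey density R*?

R* ≈ 33.3

At the interior fixed point, setting dC/dt = 0 with C > 0 fixes R* = (predator death rate)/(RC coefficient) — independent of the other coefficients.
With the change, R* = 0.138/0.00414 = 33.3; it rises from 22.2.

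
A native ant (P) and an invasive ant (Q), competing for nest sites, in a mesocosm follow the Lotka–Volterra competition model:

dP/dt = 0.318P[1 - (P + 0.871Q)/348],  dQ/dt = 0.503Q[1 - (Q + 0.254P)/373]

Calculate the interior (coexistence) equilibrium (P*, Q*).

Setting both brackets to zero gives the nullclines P + 0.871Q = 348 and 0.254P + Q = 373.
Substituting Q = 373 - 0.254P into the first: P(1 - 0.871·0.254) = 348 - 0.871·373.
So P* = 23.1/0.779 = 29.7, and then Q* = 373 - 0.254·29.7 = 365.

P* ≈ 29.7, Q* ≈ 365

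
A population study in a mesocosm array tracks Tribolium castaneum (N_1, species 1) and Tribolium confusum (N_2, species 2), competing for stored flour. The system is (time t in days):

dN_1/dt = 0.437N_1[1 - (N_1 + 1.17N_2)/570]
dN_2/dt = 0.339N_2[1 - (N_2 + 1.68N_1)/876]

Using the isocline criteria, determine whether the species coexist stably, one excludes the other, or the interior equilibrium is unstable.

Compare the nullcline intercepts: K1/α12 = 570/1.17 = 487 < K2 = 876; K2/α21 = 876/1.68 = 521 < K1 = 570.
Since both are reversed, neither can invade when rare; the interior point is a saddle.

unstable coexistence (outcome depends on initial conditions)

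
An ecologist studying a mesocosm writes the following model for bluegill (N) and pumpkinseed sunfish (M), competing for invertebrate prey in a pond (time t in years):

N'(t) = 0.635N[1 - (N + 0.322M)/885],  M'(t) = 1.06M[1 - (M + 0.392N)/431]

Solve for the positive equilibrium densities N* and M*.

N* ≈ 854, M* ≈ 96.2

Setting both brackets to zero gives the nullclines N + 0.322M = 885 and 0.392N + M = 431.
Substituting M = 431 - 0.392N into the first: N(1 - 0.322·0.392) = 885 - 0.322·431.
So N* = 746/0.874 = 854, and then M* = 431 - 0.392·854 = 96.2.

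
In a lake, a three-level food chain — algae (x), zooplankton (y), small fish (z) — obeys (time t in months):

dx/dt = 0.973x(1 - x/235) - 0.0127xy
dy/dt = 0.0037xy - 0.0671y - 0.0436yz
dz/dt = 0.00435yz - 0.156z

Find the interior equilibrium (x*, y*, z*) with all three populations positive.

From dz/dt = 0: 0.00435y* = 0.156, so y* = 35.9.
From dx/dt = 0: 0.973(1 - x*/235) = 0.0127·35.9, giving x* = 235·(1 - 0.468) = 125.
From dy/dt = 0: 0.0037·125 - 0.0671 = 0.0436z*, so z* = 0.395/0.0436 = 9.07.

x* ≈ 125, y* ≈ 35.9, z* ≈ 9.07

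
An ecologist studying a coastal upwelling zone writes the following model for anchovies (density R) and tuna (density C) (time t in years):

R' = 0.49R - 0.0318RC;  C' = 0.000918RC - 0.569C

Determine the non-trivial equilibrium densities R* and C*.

R* ≈ 620, C* ≈ 15.4

Set dC/dt = 0 with C > 0: 0.000918R - 0.569 = 0, so R* = 0.569/0.000918 = 620.
Set dR/dt = 0 with R > 0: 0.49 - 0.0318C = 0, so C* = 0.49/0.0318 = 15.4.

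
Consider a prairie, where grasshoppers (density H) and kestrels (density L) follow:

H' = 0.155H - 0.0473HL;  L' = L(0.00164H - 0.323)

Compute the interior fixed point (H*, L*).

H* ≈ 197, L* ≈ 3.28

Set dL/dt = 0 with L > 0: 0.00164H - 0.323 = 0, so H* = 0.323/0.00164 = 197.
Set dH/dt = 0 with H > 0: 0.155 - 0.0473L = 0, so L* = 0.155/0.0473 = 3.28.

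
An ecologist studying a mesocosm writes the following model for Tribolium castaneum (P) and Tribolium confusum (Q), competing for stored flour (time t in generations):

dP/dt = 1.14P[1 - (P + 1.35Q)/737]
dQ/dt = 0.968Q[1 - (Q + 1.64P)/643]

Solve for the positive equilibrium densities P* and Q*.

P* ≈ 108, Q* ≈ 466

Setting both brackets to zero gives the nullclines P + 1.35Q = 737 and 1.64P + Q = 643.
Substituting Q = 643 - 1.64P into the first: P(1 - 1.35·1.64) = 737 - 1.35·643.
So P* = -131/-1.21 = 108, and then Q* = 643 - 1.64·108 = 466.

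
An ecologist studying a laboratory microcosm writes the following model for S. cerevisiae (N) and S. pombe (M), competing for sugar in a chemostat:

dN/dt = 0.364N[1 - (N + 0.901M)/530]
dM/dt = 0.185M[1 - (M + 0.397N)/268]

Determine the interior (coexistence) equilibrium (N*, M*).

N* ≈ 449, M* ≈ 89.7

Setting both brackets to zero gives the nullclines N + 0.901M = 530 and 0.397N + M = 268.
Substituting M = 268 - 0.397N into the first: N(1 - 0.901·0.397) = 530 - 0.901·268.
So N* = 289/0.642 = 449, and then M* = 268 - 0.397·449 = 89.7.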